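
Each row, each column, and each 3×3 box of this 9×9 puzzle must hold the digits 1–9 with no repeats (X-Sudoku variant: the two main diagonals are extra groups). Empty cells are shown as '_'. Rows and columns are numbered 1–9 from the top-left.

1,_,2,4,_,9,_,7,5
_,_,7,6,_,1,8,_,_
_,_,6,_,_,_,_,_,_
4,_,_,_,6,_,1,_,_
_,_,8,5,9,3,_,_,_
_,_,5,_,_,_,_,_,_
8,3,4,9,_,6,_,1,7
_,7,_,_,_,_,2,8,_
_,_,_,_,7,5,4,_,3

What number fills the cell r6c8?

r1c2 = 8 (sole candidate).
r1c5 = 3 (sole candidate).
r1c7 = 6 (sole candidate).
r3c7 = 3 (sole candidate).
r5c7 = 7 (sole candidate).
r6c7 = 9 (sole candidate).
r7c5 = 2 (sole candidate).
r7c7 = 5 (sole candidate).
r8c6 = 4 (sole candidate).
r2c2 = 4 (sole candidate).
r2c5 = 5 (sole candidate).
r2c8 = 2 (sole candidate).
r2c9 = 9 (sole candidate).
r3c5 = 8 (sole candidate).
r3c8 = 4 (sole candidate).
r3c9 = 1 (sole candidate).
r4c6 = 8 (sole candidate).
r4c9 = 2 (sole candidate).
r5c8 = 6 (sole candidate).
r5c9 = 4 (sole candidate).
r6c4 = 1 (sole candidate).
r6c5 = 4 (sole candidate).
r6c8 = 3: row 6 has {1,4,5,9}; col 8 has {1,2,4,6,7,8}; box has {1,2,4,6,7,9} → only 3 remains.

3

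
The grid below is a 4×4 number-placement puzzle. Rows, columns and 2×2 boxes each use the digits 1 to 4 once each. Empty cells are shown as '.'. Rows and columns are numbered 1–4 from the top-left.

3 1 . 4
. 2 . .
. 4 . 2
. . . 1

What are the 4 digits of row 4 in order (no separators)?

row 1, column 3 = 2: row 1 has {1,3,4}; col 3 has {}; box has {4} → only 2 remains.
row 2, column 1 = 4: row 2 has {2}; col 1 has {3}; box has {1,2,3} → only 4 remains.
row 2, column 4 = 3: row 2 has {2,4}; col 4 has {1,2,4}; box has {2,4} → only 3 remains.
row 3, column 1 = 1: row 3 has {2,4}; col 1 has {3,4}; box has {4} → only 1 remains.
row 3, column 3 = 3: row 3 has {1,2,4}; col 3 has {2}; box has {1,2} → only 3 remains.
row 4, column 1 = 2: row 4 has {1}; col 1 has {1,3,4}; box has {1,4} → only 2 remains.
row 4, column 2 = 3: row 4 has {1,2}; col 2 has {1,2,4}; box has {1,2,4} → only 3 remains.
row 4, column 3 = 4: row 4 has {1,2,3}; col 3 has {2,3}; box has {1,2,3} → only 4 remains.

2341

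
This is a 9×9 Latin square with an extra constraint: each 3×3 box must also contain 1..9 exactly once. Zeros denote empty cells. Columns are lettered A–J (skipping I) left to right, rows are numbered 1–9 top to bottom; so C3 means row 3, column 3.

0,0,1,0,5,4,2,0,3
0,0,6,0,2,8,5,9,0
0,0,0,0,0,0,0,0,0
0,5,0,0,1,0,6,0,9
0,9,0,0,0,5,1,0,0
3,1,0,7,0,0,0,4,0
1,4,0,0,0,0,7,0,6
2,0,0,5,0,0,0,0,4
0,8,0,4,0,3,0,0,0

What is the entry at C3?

5

B1 = 7 (sole candidate).
A2 = 4 (sole candidate).
B2 = 3 (sole candidate).
D2 = 1 (sole candidate).
J2 = 7 (sole candidate).
B3 = 2 (sole candidate).
F4 = 2 (sole candidate).
G6 = 8 (sole candidate).
F7 = 9 (sole candidate).
B8 = 6 (sole candidate).
G9 = 9 (sole candidate).
G3 = 4 (sole candidate).
J5 = 2 (sole candidate).
C6 = 2 (sole candidate).
F6 = 6 (sole candidate).
J6 = 5 (sole candidate).
E7 = 8 (sole candidate).
E8 = 7 (sole candidate).
F8 = 1 (sole candidate).
G8 = 3 (sole candidate).
H8 = 8 (sole candidate).
E9 = 6 (sole candidate).
J9 = 1 (sole candidate).
H1 = 6 (sole candidate).
F3 = 7 (sole candidate).
H3 = 1 (sole candidate).
J3 = 8 (sole candidate).
E6 = 9 (sole candidate).
D7 = 2 (sole candidate).
H7 = 5 (sole candidate).
C8 = 9 (sole candidate).
H9 = 2 (sole candidate).
D1 = 9 (sole candidate).
C3 = 5: row 3 has {1,2,4,7,8}; col 3 has {1,2,6,9}; box has {1,2,3,4,6,7} → only 5 remains.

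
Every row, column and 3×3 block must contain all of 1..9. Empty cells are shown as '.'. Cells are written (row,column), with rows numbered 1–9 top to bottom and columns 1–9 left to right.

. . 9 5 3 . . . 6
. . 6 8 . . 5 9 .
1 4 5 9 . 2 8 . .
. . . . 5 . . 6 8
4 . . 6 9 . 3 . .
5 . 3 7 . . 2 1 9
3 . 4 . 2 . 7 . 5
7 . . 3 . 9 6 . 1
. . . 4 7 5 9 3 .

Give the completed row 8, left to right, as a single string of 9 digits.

752389641

(2,1) = 2: row 2 has {5,6,8,9}; col 1 has {1,3,4,5,7}; box has {1,4,5,6,9} → only 2 remains.
(3,5) = 6: row 3 has {1,2,4,5,8,9}; col 5 has {2,3,5,7,9}; box has {2,3,5,8,9} → only 6 remains.
(3,8) = 7: row 3 has {1,2,4,5,6,8,9}; col 8 has {1,3,6,9}; box has {5,6,8,9} → only 7 remains.
(3,9) = 3: row 3 has {1,2,4,5,6,7,8,9}; col 9 has {1,5,6,8,9}; box has {5,6,7,8,9} → only 3 remains.
(4,1) = 9: row 4 has {5,6,8}; col 1 has {1,2,3,4,5,7}; box has {3,4,5} → only 9 remains.
(4,7) = 4: row 4 has {5,6,8,9}; col 7 has {2,3,5,6,7,8,9}; box has {1,2,3,6,8,9} → only 4 remains.
(5,8) = 5: row 5 has {3,4,6,9}; col 8 has {1,3,6,7,9}; box has {1,2,3,4,6,8,9} → only 5 remains.
(5,9) = 7: row 5 has {3,4,5,6,9}; col 9 has {1,3,5,6,8,9}; box has {1,2,3,4,5,6,8,9} → only 7 remains.
(7,4) = 1: row 7 has {2,3,4,5,7}; col 4 has {3,4,5,6,7,8,9}; box has {2,3,4,5,7,9} → only 1 remains.
(7,8) = 8: row 7 has {1,2,3,4,5,7}; col 8 has {1,3,5,6,7,9}; box has {1,3,5,6,7,9} → only 8 remains.
(8,5) = 8: row 8 has {1,3,6,7,9}; col 5 has {2,3,5,6,7,9}; box has {1,2,3,4,5,7,9} → only 8 remains.
(9,9) = 2: row 9 has {3,4,5,7,9}; col 9 has {1,3,5,6,7,8,9}; box has {1,3,5,6,7,8,9} → only 2 remains.
(1,1) = 8: row 1 has {3,5,6,9}; col 1 has {1,2,3,4,5,7,9}; box has {1,2,4,5,6,9} → only 8 remains.
(1,2) = 7: row 1 has {3,5,6,8,9}; col 2 has {4}; box has {1,2,4,5,6,8,9} → only 7 remains.
(1,7) = 1: row 1 has {3,5,6,7,8,9}; col 7 has {2,3,4,5,6,7,8,9}; box has {3,5,6,7,8,9} → only 1 remains.
(2,2) = 3: row 2 has {2,5,6,8,9}; col 2 has {4,7}; box has {1,2,4,5,6,7,8,9} → only 3 remains.
(2,9) = 4: row 2 has {2,3,5,6,8,9}; col 9 has {1,2,3,5,6,7,8,9}; box has {1,3,5,6,7,8,9} → only 4 remains.
(4,4) = 2: row 4 has {4,5,6,8,9}; col 4 has {1,3,4,5,6,7,8,9}; box has {5,6,7,9} → only 2 remains.
(6,5) = 4: row 6 has {1,2,3,5,7,9}; col 5 has {2,3,5,6,7,8,9}; box has {2,5,6,7,9} → only 4 remains.
(6,6) = 8: row 6 has {1,2,3,4,5,7,9}; col 6 has {2,5,9}; box has {2,4,5,6,7,9} → only 8 remains.
(7,6) = 6: row 7 has {1,2,3,4,5,7,8}; col 6 has {2,5,8,9}; box has {1,2,3,4,5,7,8,9} → only 6 remains.
(8,3) = 2: row 8 has {1,3,6,7,8,9}; col 3 has {3,4,5,6,9}; box has {3,4,7} → only 2 remains.
(8,8) = 4: row 8 has {1,2,3,6,7,8,9}; col 8 has {1,3,5,6,7,8,9}; box has {1,2,3,5,6,7,8,9} → only 4 remains.
(9,1) = 6: row 9 has {2,3,4,5,7,9}; col 1 has {1,2,3,4,5,7,8,9}; box has {2,3,4,7} → only 6 remains.
(1,6) = 4: row 1 has {1,3,5,6,7,8,9}; col 6 has {2,5,6,8,9}; box has {2,3,5,6,8,9} → only 4 remains.
(1,8) = 2: row 1 has {1,3,4,5,6,7,8,9}; col 8 has {1,3,4,5,6,7,8,9}; box has {1,3,4,5,6,7,8,9} → only 2 remains.
(2,5) = 1: row 2 has {2,3,4,5,6,8,9}; col 5 has {2,3,4,5,6,7,8,9}; box has {2,3,4,5,6,8,9} → only 1 remains.
(2,6) = 7: row 2 has {1,2,3,4,5,6,8,9}; col 6 has {2,4,5,6,8,9}; box has {1,2,3,4,5,6,8,9} → only 7 remains.
(4,2) = 1: row 4 has {2,4,5,6,8,9}; col 2 has {3,4,7}; box has {3,4,5,9} → only 1 remains.
(4,3) = 7: row 4 has {1,2,4,5,6,8,9}; col 3 has {2,3,4,5,6,9}; box has {1,3,4,5,9} → only 7 remains.
(4,6) = 3: row 4 has {1,2,4,5,6,7,8,9}; col 6 has {2,4,5,6,7,8,9}; box has {2,4,5,6,7,8,9} → only 3 remains.
(5,3) = 8: row 5 has {3,4,5,6,7,9}; col 3 has {2,3,4,5,6,7,9}; box has {1,3,4,5,7,9} → only 8 remains.
(5,6) = 1: row 5 has {3,4,5,6,7,8,9}; col 6 has {2,3,4,5,6,7,8,9}; box has {2,3,4,5,6,7,8,9} → only 1 remains.
(6,2) = 6: row 6 has {1,2,3,4,5,7,8,9}; col 2 has {1,3,4,7}; box has {1,3,4,5,7,8,9} → only 6 remains.
(7,2) = 9: row 7 has {1,2,3,4,5,6,7,8}; col 2 has {1,3,4,6,7}; box has {2,3,4,6,7} → only 9 remains.
(8,2) = 5: row 8 has {1,2,3,4,6,7,8,9}; col 2 has {1,3,4,6,7,9}; box has {2,3,4,6,7,9} → only 5 remains.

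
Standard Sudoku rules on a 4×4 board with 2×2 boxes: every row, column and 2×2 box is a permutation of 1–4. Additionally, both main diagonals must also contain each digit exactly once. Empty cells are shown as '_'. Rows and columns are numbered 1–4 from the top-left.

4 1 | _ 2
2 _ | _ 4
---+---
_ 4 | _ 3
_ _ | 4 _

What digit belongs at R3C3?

2

R1C3 = 3: row 1 has {1,2,4}; col 3 has {4}; box has {2,4} → only 3 remains.
R2C2 = 3: row 2 has {2,4}; col 2 has {1,4}; box has {1,2,4}; main diagonal has {4} → only 3 remains.
R2C3 = 1: row 2 has {2,3,4}; col 3 has {3,4}; box has {2,3,4}; anti-diagonal has {2,4} → only 1 remains.
R3C1 = 1: row 3 has {3,4}; col 1 has {2,4}; box has {4} → only 1 remains.
R3C3 = 2: row 3 has {1,3,4}; col 3 has {1,3,4}; box has {3,4}; main diagonal has {3,4} → only 2 remains.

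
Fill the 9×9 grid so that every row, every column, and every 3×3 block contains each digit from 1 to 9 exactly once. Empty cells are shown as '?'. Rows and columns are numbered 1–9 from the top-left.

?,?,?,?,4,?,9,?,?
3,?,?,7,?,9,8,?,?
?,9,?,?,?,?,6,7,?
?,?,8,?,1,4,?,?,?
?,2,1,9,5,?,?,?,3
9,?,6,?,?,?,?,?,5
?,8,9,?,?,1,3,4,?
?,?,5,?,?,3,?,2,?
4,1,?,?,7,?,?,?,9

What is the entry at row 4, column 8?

9

row 5, column 1 = 7: row 5 has {1,2,3,5,9}; col 1 has {3,4,9}; box has {1,2,6,8,9} → only 7 remains.
row 5, column 7 = 4: row 5 has {1,2,3,5,7,9}; col 7 has {3,6,8,9}; box has {3,5} → only 4 remains.
row 8, column 1 = 6: row 8 has {2,3,5}; col 1 has {3,4,7,9}; box has {1,4,5,8,9} → only 6 remains.
row 8, column 2 = 7: row 8 has {2,3,5,6}; col 2 has {1,2,8,9}; box has {1,4,5,6,8,9} → only 7 remains.
row 8, column 7 = 1: row 8 has {2,3,5,6,7}; col 7 has {3,4,6,8,9}; box has {2,3,4,9} → only 1 remains.
row 8, column 9 = 8: row 8 has {1,2,3,5,6,7}; col 9 has {3,5,9}; box has {1,2,3,4,9} → only 8 remains.
row 9, column 7 = 5: row 9 has {1,4,7,9}; col 7 has {1,3,4,6,8,9}; box has {1,2,3,4,8,9} → only 5 remains.
row 9, column 8 = 6: row 9 has {1,4,5,7,9}; col 8 has {2,4,7}; box has {1,2,3,4,5,8,9} → only 6 remains.
row 4, column 1 = 5: row 4 has {1,4,8}; col 1 has {3,4,6,7,9}; box has {1,2,6,7,8,9} → only 5 remains.
row 4, column 2 = 3: row 4 has {1,4,5,8}; col 2 has {1,2,7,8,9}; box has {1,2,5,6,7,8,9} → only 3 remains.
row 4, column 8 = 9: row 4 has {1,3,4,5,8}; col 8 has {2,4,6,7}; box has {3,4,5} → only 9 remains.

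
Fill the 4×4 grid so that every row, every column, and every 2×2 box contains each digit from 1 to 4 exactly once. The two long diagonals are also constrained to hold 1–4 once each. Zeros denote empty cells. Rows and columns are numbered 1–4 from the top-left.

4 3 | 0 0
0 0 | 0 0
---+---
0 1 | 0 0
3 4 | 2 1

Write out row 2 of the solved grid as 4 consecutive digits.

1243

row 1, column 3 = 1: row 1 has {3,4}; col 3 has {2}; box has {} → only 1 remains.
row 1, column 4 = 2: row 1 has {1,3,4}; col 4 has {1}; box has {1}; anti-diagonal has {1,3} → only 2 remains.
row 2, column 2 = 2: row 2 has {}; col 2 has {1,3,4}; box has {3,4}; main diagonal has {1,4} → only 2 remains.
row 2, column 3 = 4: row 2 has {2}; col 3 has {1,2}; box has {1,2}; anti-diagonal has {1,2,3} → only 4 remains.
row 2, column 4 = 3: row 2 has {2,4}; col 4 has {1,2}; box has {1,2,4} → only 3 remains.
row 3, column 1 = 2: row 3 has {1}; col 1 has {3,4}; box has {1,3,4} → only 2 remains.
row 3, column 3 = 3: row 3 has {1,2}; col 3 has {1,2,4}; box has {1,2}; main diagonal has {1,2,4} → only 3 remains.
row 3, column 4 = 4: row 3 has {1,2,3}; col 4 has {1,2,3}; box has {1,2,3} → only 4 remains.
row 2, column 1 = 1: row 2 has {2,3,4}; col 1 has {2,3,4}; box has {2,3,4} → only 1 remains.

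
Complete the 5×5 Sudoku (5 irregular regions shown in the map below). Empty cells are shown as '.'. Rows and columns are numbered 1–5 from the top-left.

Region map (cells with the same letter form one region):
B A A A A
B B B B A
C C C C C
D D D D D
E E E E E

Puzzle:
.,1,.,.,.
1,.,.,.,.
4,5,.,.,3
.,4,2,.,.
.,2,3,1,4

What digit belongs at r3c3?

1

r2c2 = 3: row 2 has {1}; col 2 has {1,2,4,5}; region has {1} → only 3 remains.
r3c3 = 1: row 3 has {3,4,5}; col 3 has {2,3}; region has {3,4,5} → only 1 remains.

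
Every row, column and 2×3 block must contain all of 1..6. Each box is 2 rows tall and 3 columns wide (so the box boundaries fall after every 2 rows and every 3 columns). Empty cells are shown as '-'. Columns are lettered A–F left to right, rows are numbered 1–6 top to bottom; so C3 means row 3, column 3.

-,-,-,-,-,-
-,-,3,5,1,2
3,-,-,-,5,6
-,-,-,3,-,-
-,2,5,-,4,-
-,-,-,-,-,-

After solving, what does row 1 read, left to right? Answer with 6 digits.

E4 = 2: row 4 has {3}; col 5 has {1,4,5}; box has {3,5,6} → only 2 remains.
C3 = 2: in row 3, 2 can only go here (every other open cell in that row sees a 2).
A1 = 2: in row 1, 2 can only go here (every other open cell in that row sees a 2).
B1 = 5: in row 1, 5 can only go here (every other open cell in that row sees a 5).
C1 = 1: in row 1, 1 can only go here (every other open cell in that row sees a 1).
A4 = 5: in row 4, 5 can only go here (every other open cell in that row sees a 5).
F5 = 3: in row 5, 3 can only go here (every other open cell in that row sees a 3).
F1 = 4: row 1 has {1,2,5}; col 6 has {2,3,6}; box has {1,2,5} → only 4 remains.
F4 = 1: row 4 has {2,3,5}; col 6 has {2,3,4,6}; box has {2,3,5,6} → only 1 remains.
E6 = 6: row 6 has {}; col 5 has {1,2,4,5}; box has {3,4} → only 6 remains.
F6 = 5: row 6 has {6}; col 6 has {1,2,3,4,6}; box has {3,4,6} → only 5 remains.
D1 = 6: row 1 has {1,2,4,5}; col 4 has {3,5}; box has {1,2,4,5} → only 6 remains.
E1 = 3: row 1 has {1,2,4,5,6}; col 5 has {1,2,4,5,6}; box has {1,2,4,5,6} → only 3 remains.

251634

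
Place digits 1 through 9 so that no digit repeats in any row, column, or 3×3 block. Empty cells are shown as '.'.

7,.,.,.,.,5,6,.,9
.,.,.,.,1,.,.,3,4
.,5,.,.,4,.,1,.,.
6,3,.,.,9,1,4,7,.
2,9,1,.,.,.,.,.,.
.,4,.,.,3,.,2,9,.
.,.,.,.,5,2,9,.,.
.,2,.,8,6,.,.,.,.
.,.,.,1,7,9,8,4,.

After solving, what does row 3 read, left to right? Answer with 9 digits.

R5C5 = 8: row 5 has {1,2,9}; col 5 has {1,3,4,5,6,7,9}; box has {1,3,9} → only 8 remains.
R9C2 = 6: row 9 has {1,4,7,8,9}; col 2 has {2,3,4,5,9}; box has {2} → only 6 remains.
R1C5 = 2: row 1 has {5,6,7,9}; col 5 has {1,3,4,5,6,7,8,9}; box has {1,4,5} → only 2 remains.
R1C8 = 8: row 1 has {2,5,6,7,9}; col 8 has {3,4,7,9}; box has {1,3,4,6,9} → only 8 remains.
R2C2 = 8: row 2 has {1,3,4}; col 2 has {2,3,4,5,6,9}; box has {5,7} → only 8 remains.
R3C8 = 2: row 3 has {1,4,5}; col 8 has {3,4,7,8,9}; box has {1,3,4,6,8,9} → only 2 remains.
R3C9 = 7: row 3 has {1,2,4,5}; col 9 has {4,9}; box has {1,2,3,4,6,8,9} → only 7 remains.
R1C2 = 1: row 1 has {2,5,6,7,8,9}; col 2 has {2,3,4,5,6,8,9}; box has {5,7,8} → only 1 remains.
R1C4 = 3: row 1 has {1,2,5,6,7,8,9}; col 4 has {1,8}; box has {1,2,4,5} → only 3 remains.
R2C1 = 9: row 2 has {1,3,4,8}; col 1 has {2,6,7}; box has {1,5,7,8} → only 9 remains.
R2C7 = 5: row 2 has {1,3,4,8,9}; col 7 has {1,2,4,6,8,9}; box has {1,2,3,4,6,7,8,9} → only 5 remains.
R3C1 = 3: row 3 has {1,2,4,5,7}; col 1 has {2,6,7,9}; box has {1,5,7,8,9} → only 3 remains.
R3C3 = 6: row 3 has {1,2,3,4,5,7}; col 3 has {1}; box has {1,3,5,7,8,9} → only 6 remains.
R3C4 = 9: row 3 has {1,2,3,4,5,6,7}; col 4 has {1,3,8}; box has {1,2,3,4,5} → only 9 remains.
R3C6 = 8: row 3 has {1,2,3,4,5,6,7,9}; col 6 has {1,2,5,9}; box has {1,2,3,4,5,9} → only 8 remains.

356948127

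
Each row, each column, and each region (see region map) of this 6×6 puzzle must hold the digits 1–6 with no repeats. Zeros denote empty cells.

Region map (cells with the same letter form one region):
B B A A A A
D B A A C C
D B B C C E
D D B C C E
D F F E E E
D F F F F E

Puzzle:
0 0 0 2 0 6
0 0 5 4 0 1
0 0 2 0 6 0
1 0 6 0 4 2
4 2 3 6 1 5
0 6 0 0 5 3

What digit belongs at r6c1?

r1c3 = 1: row 1 has {2,6}; col 3 has {2,3,5,6}; region has {2,4,5,6} → only 1 remains.
r1c5 = 3: row 1 has {1,2,6}; col 5 has {1,4,5,6}; region has {1,2,4,5,6} → only 3 remains.
r2c2 = 3: row 2 has {1,4,5}; col 2 has {2,6}; region has {2,6} → only 3 remains.
r2c5 = 2: row 2 has {1,3,4,5}; col 5 has {1,3,4,5,6}; region has {1,4,6} → only 2 remains.
r3c6 = 4: row 3 has {2,6}; col 6 has {1,2,3,5,6}; region has {1,2,3,5,6} → only 4 remains.
r4c2 = 5: row 4 has {1,2,4,6}; col 2 has {2,3,6}; region has {1,4} → only 5 remains.
r4c4 = 3: row 4 has {1,2,4,5,6}; col 4 has {2,4,6}; region has {1,2,4,6} → only 3 remains.
r6c1 = 2: row 6 has {3,5,6}; col 1 has {1,4}; region has {1,4,5} → only 2 remains.

2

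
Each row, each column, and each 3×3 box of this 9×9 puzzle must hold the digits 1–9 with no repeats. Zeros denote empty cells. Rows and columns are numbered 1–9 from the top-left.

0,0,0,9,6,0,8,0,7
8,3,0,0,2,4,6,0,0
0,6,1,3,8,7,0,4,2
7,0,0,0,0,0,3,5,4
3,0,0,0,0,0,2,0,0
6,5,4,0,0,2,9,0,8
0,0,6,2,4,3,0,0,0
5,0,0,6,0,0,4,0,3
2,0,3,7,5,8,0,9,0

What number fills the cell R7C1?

R1C1 = 4 (sole candidate).
R1C2 = 2 (sole candidate).
R1C3 = 5 (sole candidate).
R1C6 = 1 (sole candidate).
R1C8 = 3 (sole candidate).
R2C4 = 5 (sole candidate).
R2C8 = 1 (sole candidate).
R2C9 = 9 (sole candidate).
R3C1 = 9 (sole candidate).
R3C7 = 5 (sole candidate).
R6C4 = 1 (sole candidate).
R6C8 = 7 (sole candidate).
R7C1 = 1: row 7 has {2,3,4,6}; col 1 has {2,3,4,5,6,7,8,9}; box has {2,3,5,6} → only 1 remains.

1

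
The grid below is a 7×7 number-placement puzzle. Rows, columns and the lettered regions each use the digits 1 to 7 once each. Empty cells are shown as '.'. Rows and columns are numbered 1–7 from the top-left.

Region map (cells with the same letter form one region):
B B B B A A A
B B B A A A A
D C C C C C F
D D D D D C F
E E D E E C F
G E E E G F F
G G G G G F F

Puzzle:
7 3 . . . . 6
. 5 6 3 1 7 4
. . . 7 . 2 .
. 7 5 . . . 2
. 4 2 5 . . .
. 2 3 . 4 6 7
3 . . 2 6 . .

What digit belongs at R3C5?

5

R1C6 = 5 (sole candidate).
R2C1 = 2 (sole candidate).
R4C5 = 3 (sole candidate).
R5C5 = 7 (sole candidate).
R6C4 = 1 (sole candidate).
R7C2 = 1 (sole candidate).
R7C3 = 7 (sole candidate).
R7C6 = 4 (sole candidate).
R7C7 = 5 (sole candidate).
R1C4 = 4 (sole candidate).
R1C5 = 2 (sole candidate).
R3C2 = 6 (sole candidate).
R3C5 = 5: row 3 has {2,6,7}; col 5 has {1,2,3,4,6,7}; region has {2,6,7} → only 5 remains.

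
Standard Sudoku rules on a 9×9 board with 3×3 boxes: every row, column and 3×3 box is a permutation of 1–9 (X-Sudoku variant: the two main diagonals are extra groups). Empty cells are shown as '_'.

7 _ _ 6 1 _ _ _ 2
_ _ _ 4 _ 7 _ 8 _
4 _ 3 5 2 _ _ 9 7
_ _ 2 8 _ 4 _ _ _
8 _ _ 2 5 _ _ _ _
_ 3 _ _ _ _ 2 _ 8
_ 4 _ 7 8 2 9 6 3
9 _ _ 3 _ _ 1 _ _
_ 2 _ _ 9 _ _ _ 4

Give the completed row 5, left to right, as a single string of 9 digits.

897253416

row 2, column 5 = 3 (sole candidate).
row 3, column 6 = 8 (sole candidate).
row 3, column 7 = 6 (sole candidate).
row 7, column 3 = 1 (sole candidate).
row 8, column 2 = 7 (sole candidate).
row 8, column 8 = 2 (sole candidate).
row 8, column 9 = 5 (sole candidate).
row 9, column 1 = 3 (sole candidate).
row 9, column 4 = 1 (sole candidate).
row 9, column 8 = 7 (sole candidate).
row 1, column 6 = 9 (sole candidate).
row 2, column 7 = 5 (sole candidate).
row 2, column 9 = 1 (sole candidate).
row 3, column 2 = 1 (sole candidate).
row 6, column 4 = 9 (sole candidate).
row 7, column 1 = 5 (sole candidate).
row 8, column 6 = 6 (sole candidate).
row 9, column 6 = 5 (sole candidate).
row 9, column 7 = 8 (sole candidate).
row 2, column 2 = 6 (sole candidate).
row 2, column 3 = 9 (sole candidate).
row 5, column 2 = 9: row 5 has {2,5,8}; col 2 has {1,2,3,4,6,7}; box has {2,3,8} → only 9 remains.
row 5, column 9 = 6: row 5 has {2,5,8,9}; col 9 has {1,2,3,4,5,7,8}; box has {2,8} → only 6 remains.
row 6, column 6 = 1 (sole candidate).
row 8, column 3 = 8 (sole candidate).
row 8, column 5 = 4 (sole candidate).
row 9, column 3 = 6 (sole candidate).
row 1, column 3 = 5 (sole candidate).
row 2, column 1 = 2 (sole candidate).
row 4, column 2 = 5 (sole candidate).
row 4, column 9 = 9 (sole candidate).
row 5, column 6 = 3: row 5 has {2,5,6,8,9}; col 6 has {1,2,4,5,6,7,8,9}; box has {1,2,4,5,8,9} → only 3 remains.
row 6, column 1 = 6 (sole candidate).
row 6, column 5 = 7 (sole candidate).
row 1, column 2 = 8 (sole candidate).
row 4, column 1 = 1 (sole candidate).
row 4, column 5 = 6 (sole candidate).
row 4, column 8 = 3 (sole candidate).
row 6, column 3 = 4 (sole candidate).
row 6, column 8 = 5 (sole candidate).
row 1, column 8 = 4 (sole candidate).
row 4, column 7 = 7 (sole candidate).
row 5, column 3 = 7: row 5 has {2,3,5,6,8,9}; col 3 has {1,2,3,4,5,6,8,9}; box has {1,2,3,4,5,6,8,9} → only 7 remains.
row 5, column 7 = 4: row 5 has {2,3,5,6,7,8,9}; col 7 has {1,2,5,6,7,8,9}; box has {2,3,5,6,7,8,9} → only 4 remains.
row 5, column 8 = 1: row 5 has {2,3,4,5,6,7,8,9}; col 8 has {2,3,4,5,6,7,8,9}; box has {2,3,4,5,6,7,8,9} → only 1 remains.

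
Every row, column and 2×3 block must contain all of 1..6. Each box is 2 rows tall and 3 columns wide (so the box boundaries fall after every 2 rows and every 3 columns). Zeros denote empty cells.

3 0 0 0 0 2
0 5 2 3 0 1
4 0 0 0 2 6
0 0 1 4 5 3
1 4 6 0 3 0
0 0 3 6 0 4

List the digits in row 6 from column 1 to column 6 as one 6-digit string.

R1C3 = 4: row 1 has {2,3}; col 3 has {1,2,3,6}; box has {2,3,5} → only 4 remains.
R1C4 = 5: row 1 has {2,3,4}; col 4 has {3,4,6}; box has {1,2,3} → only 5 remains.
R1C5 = 6: row 1 has {2,3,4,5}; col 5 has {2,3,5}; box has {1,2,3,5} → only 6 remains.
R2C1 = 6: row 2 has {1,2,3,5}; col 1 has {1,3,4}; box has {2,3,4,5} → only 6 remains.
R2C5 = 4: row 2 has {1,2,3,5,6}; col 5 has {2,3,5,6}; box has {1,2,3,5,6} → only 4 remains.
R3C2 = 3: row 3 has {2,4,6}; col 2 has {4,5}; box has {1,4} → only 3 remains.
R3C3 = 5: row 3 has {2,3,4,6}; col 3 has {1,2,3,4,6}; box has {1,3,4} → only 5 remains.
R3C4 = 1: row 3 has {2,3,4,5,6}; col 4 has {3,4,5,6}; box has {2,3,4,5,6} → only 1 remains.
R4C1 = 2: row 4 has {1,3,4,5}; col 1 has {1,3,4,6}; box has {1,3,4,5} → only 2 remains.
R4C2 = 6: row 4 has {1,2,3,4,5}; col 2 has {3,4,5}; box has {1,2,3,4,5} → only 6 remains.
R5C4 = 2: row 5 has {1,3,4,6}; col 4 has {1,3,4,5,6}; box has {3,4,6} → only 2 remains.
R5C6 = 5: row 5 has {1,2,3,4,6}; col 6 has {1,2,3,4,6}; box has {2,3,4,6} → only 5 remains.
R6C1 = 5: row 6 has {3,4,6}; col 1 has {1,2,3,4,6}; box has {1,3,4,6} → only 5 remains.
R6C2 = 2: row 6 has {3,4,5,6}; col 2 has {3,4,5,6}; box has {1,3,4,5,6} → only 2 remains.
R6C5 = 1: row 6 has {2,3,4,5,6}; col 5 has {2,3,4,5,6}; box has {2,3,4,5,6} → only 1 remains.

523614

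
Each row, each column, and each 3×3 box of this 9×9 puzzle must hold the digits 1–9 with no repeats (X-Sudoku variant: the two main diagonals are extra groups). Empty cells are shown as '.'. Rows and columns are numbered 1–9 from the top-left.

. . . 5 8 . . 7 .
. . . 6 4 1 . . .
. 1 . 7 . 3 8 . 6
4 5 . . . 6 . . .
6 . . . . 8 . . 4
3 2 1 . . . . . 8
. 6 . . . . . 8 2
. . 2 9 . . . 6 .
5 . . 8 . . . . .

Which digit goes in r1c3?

6

r6c4 = 4 (sole candidate).
r1c3 = 6: in row 1, 6 can only go here (every other open cell in that row sees a 6).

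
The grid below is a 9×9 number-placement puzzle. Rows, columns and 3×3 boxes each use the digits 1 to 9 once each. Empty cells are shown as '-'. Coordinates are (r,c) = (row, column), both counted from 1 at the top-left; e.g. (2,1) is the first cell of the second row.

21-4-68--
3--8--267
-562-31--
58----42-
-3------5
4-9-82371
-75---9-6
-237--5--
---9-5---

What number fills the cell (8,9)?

(1,3) = 7 (sole candidate).
(2,3) = 4 (sole candidate).
(4,3) = 1 (sole candidate).
(4,9) = 9 (sole candidate).
(5,3) = 2 (sole candidate).
(5,7) = 6 (sole candidate).
(5,8) = 8 (sole candidate).
(6,2) = 6 (sole candidate).
(6,4) = 5 (sole candidate).
(9,2) = 4 (sole candidate).
(9,3) = 8 (sole candidate).
(9,7) = 7 (sole candidate).
(1,9) = 3 (sole candidate).
(2,2) = 9 (sole candidate).
(2,6) = 1 (sole candidate).
(3,1) = 8 (sole candidate).
(3,9) = 4 (sole candidate).
(4,6) = 7 (sole candidate).
(5,1) = 7 (sole candidate).
(5,4) = 1 (sole candidate).
(7,1) = 1 (sole candidate).
(7,4) = 3 (sole candidate).
(7,8) = 4 (sole candidate).
(8,8) = 1 (sole candidate).
(8,9) = 8: row 8 has {1,2,3,5,7}; col 9 has {1,3,4,5,6,7,9}; box has {1,4,5,6,7,9} → only 8 remains.

8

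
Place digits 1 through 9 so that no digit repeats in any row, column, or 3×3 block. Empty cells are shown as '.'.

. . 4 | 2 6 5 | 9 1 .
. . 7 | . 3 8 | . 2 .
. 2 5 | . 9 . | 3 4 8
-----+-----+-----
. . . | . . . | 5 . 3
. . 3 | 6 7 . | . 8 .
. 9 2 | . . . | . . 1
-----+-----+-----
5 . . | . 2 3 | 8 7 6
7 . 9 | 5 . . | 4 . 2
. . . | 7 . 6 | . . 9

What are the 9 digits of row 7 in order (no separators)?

row 1, column 9 = 7: row 1 has {1,2,4,5,6,9}; col 9 has {1,2,3,6,8,9}; box has {1,2,3,4,8,9} → only 7 remains.
row 2, column 7 = 6: row 2 has {2,3,7,8}; col 7 has {3,4,5,8,9}; box has {1,2,3,4,7,8,9} → only 6 remains.
row 2, column 9 = 5: row 2 has {2,3,6,7,8}; col 9 has {1,2,3,6,7,8,9}; box has {1,2,3,4,6,7,8,9} → only 5 remains.
row 3, column 4 = 1: row 3 has {2,3,4,5,8,9}; col 4 has {2,5,6,7}; box has {2,3,5,6,8,9} → only 1 remains.
row 3, column 6 = 7: row 3 has {1,2,3,4,5,8,9}; col 6 has {3,5,6,8}; box has {1,2,3,5,6,8,9} → only 7 remains.
row 5, column 7 = 2: row 5 has {3,6,7,8}; col 7 has {3,4,5,6,8,9}; box has {1,3,5,8} → only 2 remains.
row 5, column 9 = 4: row 5 has {2,3,6,7,8}; col 9 has {1,2,3,5,6,7,8,9}; box has {1,2,3,5,8} → only 4 remains.
row 6, column 6 = 4: row 6 has {1,2,9}; col 6 has {3,5,6,7,8}; box has {6,7} → only 4 remains.
row 6, column 7 = 7: row 6 has {1,2,4,9}; col 7 has {2,3,4,5,6,8,9}; box has {1,2,3,4,5,8} → only 7 remains.
row 6, column 8 = 6: row 6 has {1,2,4,7,9}; col 8 has {1,2,4,7,8}; box has {1,2,3,4,5,7,8} → only 6 remains.
row 7, column 3 = 1: row 7 has {2,3,5,6,7,8}; col 3 has {2,3,4,5,7,9}; box has {5,7,9} → only 1 remains.
row 8, column 6 = 1: row 8 has {2,4,5,7,9}; col 6 has {3,4,5,6,7,8}; box has {2,3,5,6,7} → only 1 remains.
row 8, column 8 = 3: row 8 has {1,2,4,5,7,9}; col 8 has {1,2,4,6,7,8}; box has {2,4,6,7,8,9} → only 3 remains.
row 9, column 3 = 8: row 9 has {6,7,9}; col 3 has {1,2,3,4,5,7,9}; box has {1,5,7,9} → only 8 remains.
row 9, column 5 = 4: row 9 has {6,7,8,9}; col 5 has {2,3,6,7,9}; box has {1,2,3,5,6,7} → only 4 remains.
row 9, column 7 = 1: row 9 has {4,6,7,8,9}; col 7 has {2,3,4,5,6,7,8,9}; box has {2,3,4,6,7,8,9} → only 1 remains.
row 9, column 8 = 5: row 9 has {1,4,6,7,8,9}; col 8 has {1,2,3,4,6,7,8}; box has {1,2,3,4,6,7,8,9} → only 5 remains.
row 2, column 2 = 1: row 2 has {2,3,5,6,7,8}; col 2 has {2,9}; box has {2,4,5,7} → only 1 remains.
row 2, column 4 = 4: row 2 has {1,2,3,5,6,7,8}; col 4 has {1,2,5,6,7}; box has {1,2,3,5,6,7,8,9} → only 4 remains.
row 3, column 1 = 6: row 3 has {1,2,3,4,5,7,8,9}; col 1 has {5,7}; box has {1,2,4,5,7} → only 6 remains.
row 4, column 3 = 6: row 4 has {3,5}; col 3 has {1,2,3,4,5,7,8,9}; box has {2,3,9} → only 6 remains.
row 4, column 8 = 9: row 4 has {3,5,6}; col 8 has {1,2,3,4,5,6,7,8}; box has {1,2,3,4,5,6,7,8} → only 9 remains.
row 5, column 1 = 1: row 5 has {2,3,4,6,7,8}; col 1 has {5,6,7}; box has {2,3,6,9} → only 1 remains.
row 5, column 2 = 5: row 5 has {1,2,3,4,6,7,8}; col 2 has {1,2,9}; box has {1,2,3,6,9} → only 5 remains.
row 5, column 6 = 9: row 5 has {1,2,3,4,5,6,7,8}; col 6 has {1,3,4,5,6,7,8}; box has {4,6,7} → only 9 remains.
row 6, column 1 = 8: row 6 has {1,2,4,6,7,9}; col 1 has {1,5,6,7}; box has {1,2,3,5,6,9} → only 8 remains.
row 6, column 4 = 3: row 6 has {1,2,4,6,7,8,9}; col 4 has {1,2,4,5,6,7}; box has {4,6,7,9} → only 3 remains.
row 6, column 5 = 5: row 6 has {1,2,3,4,6,7,8,9}; col 5 has {2,3,4,6,7,9}; box has {3,4,6,7,9} → only 5 remains.
row 7, column 2 = 4: row 7 has {1,2,3,5,6,7,8}; col 2 has {1,2,5,9}; box has {1,5,7,8,9} → only 4 remains.
row 7, column 4 = 9: row 7 has {1,2,3,4,5,6,7,8}; col 4 has {1,2,3,4,5,6,7}; box has {1,2,3,4,5,6,7} → only 9 remains.

541923876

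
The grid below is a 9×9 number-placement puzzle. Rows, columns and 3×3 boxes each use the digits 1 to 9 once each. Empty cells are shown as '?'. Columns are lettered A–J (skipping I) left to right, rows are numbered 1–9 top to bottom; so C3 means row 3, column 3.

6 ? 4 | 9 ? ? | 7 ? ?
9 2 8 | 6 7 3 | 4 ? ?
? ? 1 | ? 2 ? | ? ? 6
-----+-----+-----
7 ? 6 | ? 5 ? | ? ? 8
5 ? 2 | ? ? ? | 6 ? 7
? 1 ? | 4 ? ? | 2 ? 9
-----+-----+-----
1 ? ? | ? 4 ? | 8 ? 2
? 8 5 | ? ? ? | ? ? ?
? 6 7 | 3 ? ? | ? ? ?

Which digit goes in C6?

3

A3 = 3 (sole candidate).
A6 = 8 (sole candidate).
C6 = 3: row 6 has {1,2,4,8,9}; col 3 has {1,2,4,5,6,7,8}; box has {1,2,5,6,7,8} → only 3 remains.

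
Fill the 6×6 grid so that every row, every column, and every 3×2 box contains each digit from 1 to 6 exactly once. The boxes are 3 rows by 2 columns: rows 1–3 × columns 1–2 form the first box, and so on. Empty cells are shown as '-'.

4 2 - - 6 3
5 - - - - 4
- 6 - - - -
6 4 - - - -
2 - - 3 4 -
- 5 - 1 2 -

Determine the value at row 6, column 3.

row 1, column 4 = 5: row 1 has {2,3,4,6}; col 4 has {1,3}; box has {} → only 5 remains.
row 2, column 5 = 1: row 2 has {4,5}; col 5 has {2,4,6}; box has {3,4,6} → only 1 remains.
row 3, column 5 = 5: row 3 has {6}; col 5 has {1,2,4,6}; box has {1,3,4,6} → only 5 remains.
row 3, column 6 = 2: row 3 has {5,6}; col 6 has {3,4}; box has {1,3,4,5,6} → only 2 remains.
row 4, column 4 = 2: row 4 has {4,6}; col 4 has {1,3,5}; box has {1,3} → only 2 remains.
row 4, column 5 = 3: row 4 has {2,4,6}; col 5 has {1,2,4,5,6}; box has {2,4} → only 3 remains.
row 5, column 2 = 1: row 5 has {2,3,4}; col 2 has {2,4,5,6}; box has {2,4,5,6} → only 1 remains.
row 6, column 1 = 3: row 6 has {1,2,5}; col 1 has {2,4,5,6}; box has {1,2,4,5,6} → only 3 remains.
row 6, column 6 = 6: row 6 has {1,2,3,5}; col 6 has {2,3,4}; box has {2,3,4} → only 6 remains.
row 1, column 3 = 1: row 1 has {2,3,4,5,6}; col 3 has {}; box has {5} → only 1 remains.
row 2, column 2 = 3: row 2 has {1,4,5}; col 2 has {1,2,4,5,6}; box has {2,4,5,6} → only 3 remains.
row 2, column 4 = 6: row 2 has {1,3,4,5}; col 4 has {1,2,3,5}; box has {1,5} → only 6 remains.
row 3, column 1 = 1: row 3 has {2,5,6}; col 1 has {2,3,4,5,6}; box has {2,3,4,5,6} → only 1 remains.
row 3, column 4 = 4: row 3 has {1,2,5,6}; col 4 has {1,2,3,5,6}; box has {1,5,6} → only 4 remains.
row 4, column 3 = 5: row 4 has {2,3,4,6}; col 3 has {1}; box has {1,2,3} → only 5 remains.
row 4, column 6 = 1: row 4 has {2,3,4,5,6}; col 6 has {2,3,4,6}; box has {2,3,4,6} → only 1 remains.
row 5, column 3 = 6: row 5 has {1,2,3,4}; col 3 has {1,5}; box has {1,2,3,5} → only 6 remains.
row 5, column 6 = 5: row 5 has {1,2,3,4,6}; col 6 has {1,2,3,4,6}; box has {1,2,3,4,6} → only 5 remains.
row 6, column 3 = 4: row 6 has {1,2,3,5,6}; col 3 has {1,5,6}; box has {1,2,3,5,6} → only 4 remains.

4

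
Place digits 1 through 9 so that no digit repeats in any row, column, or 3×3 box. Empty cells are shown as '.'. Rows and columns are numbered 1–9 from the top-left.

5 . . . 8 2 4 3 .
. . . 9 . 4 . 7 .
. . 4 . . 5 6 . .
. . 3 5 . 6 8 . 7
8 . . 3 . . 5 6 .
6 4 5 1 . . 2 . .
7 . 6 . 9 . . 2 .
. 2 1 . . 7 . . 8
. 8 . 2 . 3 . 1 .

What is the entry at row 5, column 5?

4

row 2, column 7 = 1 (sole candidate).
row 3, column 4 = 7 (sole candidate).
row 5, column 6 = 9 (sole candidate).
row 6, column 5 = 7 (sole candidate).
row 6, column 6 = 8 (sole candidate).
row 6, column 8 = 9 (sole candidate).
row 6, column 9 = 3 (sole candidate).
row 7, column 6 = 1 (sole candidate).
row 7, column 7 = 3 (sole candidate).
row 8, column 7 = 9 (sole candidate).
row 9, column 3 = 9 (sole candidate).
row 9, column 7 = 7 (sole candidate).
row 1, column 3 = 7 (sole candidate).
row 1, column 4 = 6 (sole candidate).
row 1, column 9 = 9 (sole candidate).
row 2, column 5 = 3 (sole candidate).
row 3, column 5 = 1 (sole candidate).
row 3, column 8 = 8 (sole candidate).
row 3, column 9 = 2 (sole candidate).
row 4, column 8 = 4 (sole candidate).
row 5, column 3 = 2 (sole candidate).
row 5, column 5 = 4: row 5 has {2,3,5,6,8,9}; col 5 has {1,3,7,8,9}; box has {1,3,5,6,7,8,9} → only 4 remains.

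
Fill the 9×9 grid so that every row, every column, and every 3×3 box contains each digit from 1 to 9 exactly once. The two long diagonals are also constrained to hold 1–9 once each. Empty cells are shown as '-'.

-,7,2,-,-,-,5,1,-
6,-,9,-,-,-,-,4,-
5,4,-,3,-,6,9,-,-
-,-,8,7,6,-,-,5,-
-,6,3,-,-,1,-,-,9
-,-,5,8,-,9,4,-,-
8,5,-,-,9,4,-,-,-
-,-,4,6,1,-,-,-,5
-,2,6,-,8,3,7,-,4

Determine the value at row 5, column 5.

5

row 1, column 1 = 3: row 1 has {1,2,5,7}; col 1 has {5,6,8}; box has {2,4,5,6,7,9}; main diagonal has {4,7,9} → only 3 remains.
row 1, column 5 = 4: row 1 has {1,2,3,5,7}; col 5 has {1,6,8,9}; box has {3,6} → only 4 remains.
row 1, column 6 = 8: row 1 has {1,2,3,4,5,7}; col 6 has {1,3,4,6,9}; box has {3,4,6} → only 8 remains.
row 1, column 9 = 6: row 1 has {1,2,3,4,5,7,8}; col 9 has {4,5,9}; box has {1,4,5,9}; anti-diagonal has {4,8,9} → only 6 remains.
row 3, column 3 = 1: row 3 has {3,4,5,6,9}; col 3 has {2,3,4,5,6,8,9}; box has {2,3,4,5,6,7,9}; main diagonal has {3,4,7,9} → only 1 remains.
row 4, column 6 = 2: row 4 has {5,6,7,8}; col 6 has {1,3,4,6,8,9}; box has {1,6,7,8,9}; anti-diagonal has {4,6,8,9} → only 2 remains.
row 5, column 5 = 5: row 5 has {1,3,6,9}; col 5 has {1,4,6,8,9}; box has {1,2,6,7,8,9}; main diagonal has {1,3,4,7,9}; anti-diagonal has {2,4,6,8,9} → only 5 remains.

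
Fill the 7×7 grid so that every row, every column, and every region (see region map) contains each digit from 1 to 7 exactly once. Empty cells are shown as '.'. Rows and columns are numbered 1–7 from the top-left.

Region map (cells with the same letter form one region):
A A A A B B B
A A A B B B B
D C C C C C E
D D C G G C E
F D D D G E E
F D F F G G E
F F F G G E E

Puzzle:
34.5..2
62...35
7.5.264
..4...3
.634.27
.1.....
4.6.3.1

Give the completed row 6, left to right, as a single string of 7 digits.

5123746

row 3, column 2 = 3: row 3 has {2,4,5,6,7}; col 2 has {1,2,4,6}; region has {2,4,5,6} → only 3 remains.
row 3, column 4 = 1: row 3 has {2,3,4,5,6,7}; col 4 has {4,5}; region has {2,3,4,5,6} → only 1 remains.
row 4, column 2 = 5: row 4 has {3,4}; col 2 has {1,2,3,4,6}; region has {1,3,4,6,7} → only 5 remains.
row 4, column 6 = 7: row 4 has {3,4,5}; col 6 has {2,3,6}; region has {1,2,3,4,5,6} → only 7 remains.
row 6, column 7 = 6: row 6 has {1}; col 7 has {1,2,3,4,5,7}; region has {1,2,3,4,7} → only 6 remains.
row 7, column 2 = 7: row 7 has {1,3,4,6}; col 2 has {1,2,3,4,5,6}; region has {4,6} → only 7 remains.
row 7, column 4 = 2: row 7 has {1,3,4,6,7}; col 4 has {1,4,5}; region has {3} → only 2 remains.
row 7, column 6 = 5: row 7 has {1,2,3,4,6,7}; col 6 has {2,3,6,7}; region has {1,2,3,4,6,7} → only 5 remains.
row 1, column 6 = 1: row 1 has {2,3,4,5}; col 6 has {2,3,5,6,7}; region has {2,3,5} → only 1 remains.
row 2, column 4 = 7: row 2 has {2,3,5,6}; col 4 has {1,2,4,5}; region has {1,2,3,5} → only 7 remains.
row 2, column 5 = 4: row 2 has {2,3,5,6,7}; col 5 has {2,3}; region has {1,2,3,5,7} → only 4 remains.
row 4, column 1 = 2: row 4 has {3,4,5,7}; col 1 has {3,4,6,7}; region has {1,3,4,5,6,7} → only 2 remains.
row 4, column 4 = 6: row 4 has {2,3,4,5,7}; col 4 has {1,2,4,5,7}; region has {2,3} → only 6 remains.
row 4, column 5 = 1: row 4 has {2,3,4,5,6,7}; col 5 has {2,3,4}; region has {2,3,6} → only 1 remains.
row 5, column 5 = 5: row 5 has {2,3,4,6,7}; col 5 has {1,2,3,4}; region has {1,2,3,6} → only 5 remains.
row 6, column 1 = 5: row 6 has {1,6}; col 1 has {2,3,4,6,7}; region has {4,6,7} → only 5 remains.
row 6, column 3 = 2: row 6 has {1,5,6}; col 3 has {3,4,5,6}; region has {4,5,6,7} → only 2 remains.
row 6, column 4 = 3: row 6 has {1,2,5,6}; col 4 has {1,2,4,5,6,7}; region has {2,4,5,6,7} → only 3 remains.
row 6, column 5 = 7: row 6 has {1,2,3,5,6}; col 5 has {1,2,3,4,5}; region has {1,2,3,5,6} → only 7 remains.
row 6, column 6 = 4: row 6 has {1,2,3,5,6,7}; col 6 has {1,2,3,5,6,7}; region has {1,2,3,5,6,7} → only 4 remains.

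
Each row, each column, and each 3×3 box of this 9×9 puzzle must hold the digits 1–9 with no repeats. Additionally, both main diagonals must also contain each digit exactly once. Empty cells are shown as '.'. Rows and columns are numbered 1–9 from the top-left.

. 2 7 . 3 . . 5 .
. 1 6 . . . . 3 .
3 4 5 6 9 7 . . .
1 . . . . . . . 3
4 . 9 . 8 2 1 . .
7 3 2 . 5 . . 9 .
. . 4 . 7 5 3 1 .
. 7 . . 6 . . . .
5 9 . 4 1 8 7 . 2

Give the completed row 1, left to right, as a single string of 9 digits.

R1C1 = 9: row 1 has {2,3,5,7}; col 1 has {1,3,4,5,7}; box has {1,2,3,4,5,6,7}; main diagonal has {1,2,3,5,8} → only 9 remains.
R2C1 = 8: row 2 has {1,3,6}; col 1 has {1,3,4,5,7,9}; box has {1,2,3,4,5,6,7,9} → only 8 remains.
R2C6 = 4: row 2 has {1,3,6,8}; col 6 has {2,5,7,8}; box has {3,6,7,9} → only 4 remains.
R3C7 = 2: row 3 has {3,4,5,6,7,9}; col 7 has {1,3,7}; box has {3,5}; anti-diagonal has {3,4,5,7,8} → only 2 remains.
R3C8 = 8: row 3 has {2,3,4,5,6,7,9}; col 8 has {1,3,5,9}; box has {2,3,5} → only 8 remains.
R3C9 = 1: row 3 has {2,3,4,5,6,7,8,9}; col 9 has {2,3}; box has {2,3,5,8} → only 1 remains.
R4C3 = 8: row 4 has {1,3}; col 3 has {2,4,5,6,7,9}; box has {1,2,3,4,7,9} → only 8 remains.
R4C4 = 7: row 4 has {1,3,8}; col 4 has {4,6}; box has {2,5,8}; main diagonal has {1,2,3,5,8,9} → only 7 remains.
R4C5 = 4: row 4 has {1,3,7,8}; col 5 has {1,3,5,6,7,8,9}; box has {2,5,7,8} → only 4 remains.
R5C4 = 3: row 5 has {1,2,4,8,9}; col 4 has {4,6,7}; box has {2,4,5,7,8} → only 3 remains.
R6C4 = 1: row 6 has {2,3,5,7,9}; col 4 has {3,4,6,7}; box has {2,3,4,5,7,8}; anti-diagonal has {2,3,4,5,7,8} → only 1 remains.
R6C6 = 6: row 6 has {1,2,3,5,7,9}; col 6 has {2,4,5,7,8}; box has {1,2,3,4,5,7,8}; main diagonal has {1,2,3,5,7,8,9} → only 6 remains.
R8C1 = 2: row 8 has {6,7}; col 1 has {1,3,4,5,7,8,9}; box has {4,5,7,9} → only 2 remains.
R8C4 = 9: row 8 has {2,6,7}; col 4 has {1,3,4,6,7}; box has {1,4,5,6,7,8} → only 9 remains.
R8C6 = 3: row 8 has {2,6,7,9}; col 6 has {2,4,5,6,7,8}; box has {1,4,5,6,7,8,9} → only 3 remains.
R8C8 = 4: row 8 has {2,3,6,7,9}; col 8 has {1,3,5,8,9}; box has {1,2,3,7}; main diagonal has {1,2,3,5,6,7,8,9} → only 4 remains.
R9C3 = 3: row 9 has {1,2,4,5,7,8,9}; col 3 has {2,4,5,6,7,8,9}; box has {2,4,5,7,9} → only 3 remains.
R9C8 = 6: row 9 has {1,2,3,4,5,7,8,9}; col 8 has {1,3,4,5,8,9}; box has {1,2,3,4,7} → only 6 remains.
R1C4 = 8: row 1 has {2,3,5,7,9}; col 4 has {1,3,4,6,7,9}; box has {3,4,6,7,9} → only 8 remains.
R1C6 = 1: row 1 has {2,3,5,7,8,9}; col 6 has {2,3,4,5,6,7,8}; box has {3,4,6,7,8,9} → only 1 remains.
R1C9 = 6: row 1 has {1,2,3,5,7,8,9}; col 9 has {1,2,3}; box has {1,2,3,5,8}; anti-diagonal has {1,2,3,4,5,7,8} → only 6 remains.
R2C5 = 2: row 2 has {1,3,4,6,8}; col 5 has {1,3,4,5,6,7,8,9}; box has {1,3,4,6,7,8,9} → only 2 remains.
R2C7 = 9: row 2 has {1,2,3,4,6,8}; col 7 has {1,2,3,7}; box has {1,2,3,5,6,8} → only 9 remains.
R2C9 = 7: row 2 has {1,2,3,4,6,8,9}; col 9 has {1,2,3,6}; box has {1,2,3,5,6,8,9} → only 7 remains.
R4C6 = 9: row 4 has {1,3,4,7,8}; col 6 has {1,2,3,4,5,6,7,8}; box has {1,2,3,4,5,6,7,8}; anti-diagonal has {1,2,3,4,5,6,7,8} → only 9 remains.
R4C8 = 2: row 4 has {1,3,4,7,8,9}; col 8 has {1,3,4,5,6,8,9}; box has {1,3,9} → only 2 remains.
R5C8 = 7: row 5 has {1,2,3,4,8,9}; col 8 has {1,2,3,4,5,6,8,9}; box has {1,2,3,9} → only 7 remains.
R5C9 = 5: row 5 has {1,2,3,4,7,8,9}; col 9 has {1,2,3,6,7}; box has {1,2,3,7,9} → only 5 remains.
R7C1 = 6: row 7 has {1,3,4,5,7}; col 1 has {1,2,3,4,5,7,8,9}; box has {2,3,4,5,7,9} → only 6 remains.
R7C2 = 8: row 7 has {1,3,4,5,6,7}; col 2 has {1,2,3,4,7,9}; box has {2,3,4,5,6,7,9} → only 8 remains.
R7C4 = 2: row 7 has {1,3,4,5,6,7,8}; col 4 has {1,3,4,6,7,8,9}; box has {1,3,4,5,6,7,8,9} → only 2 remains.
R7C9 = 9: row 7 has {1,2,3,4,5,6,7,8}; col 9 has {1,2,3,5,6,7}; box has {1,2,3,4,6,7} → only 9 remains.
R8C3 = 1: row 8 has {2,3,4,6,7,9}; col 3 has {2,3,4,5,6,7,8,9}; box has {2,3,4,5,6,7,8,9} → only 1 remains.
R8C9 = 8: row 8 has {1,2,3,4,6,7,9}; col 9 has {1,2,3,5,6,7,9}; box has {1,2,3,4,6,7,9} → only 8 remains.
R1C7 = 4: row 1 has {1,2,3,5,6,7,8,9}; col 7 has {1,2,3,7,9}; box has {1,2,3,5,6,7,8,9} → only 4 remains.

927831456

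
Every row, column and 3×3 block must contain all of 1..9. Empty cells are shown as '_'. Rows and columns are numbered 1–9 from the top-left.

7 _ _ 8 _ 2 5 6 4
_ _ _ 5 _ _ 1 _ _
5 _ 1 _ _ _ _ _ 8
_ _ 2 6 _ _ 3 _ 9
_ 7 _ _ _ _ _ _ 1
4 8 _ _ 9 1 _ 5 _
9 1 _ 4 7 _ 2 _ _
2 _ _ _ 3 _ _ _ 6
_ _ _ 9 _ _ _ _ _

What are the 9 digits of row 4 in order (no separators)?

152687349

row 1, column 5 = 1 (sole candidate).
row 4, column 1 = 1: row 4 has {2,3,6,9}; col 1 has {2,4,5,7,9}; box has {2,4,7,8} → only 1 remains.
row 4, column 2 = 5: row 4 has {1,2,3,6,9}; col 2 has {1,7,8}; box has {1,2,4,7,8} → only 5 remains.
row 8, column 2 = 4 (sole candidate).
row 8, column 4 = 1 (sole candidate).
row 5, column 3 = 9 (hidden single in row 5).
row 1, column 3 = 3 (sole candidate).
row 6, column 3 = 6 (sole candidate).
row 6, column 7 = 7 (sole candidate).
row 6, column 9 = 2 (sole candidate).
row 1, column 2 = 9 (sole candidate).
row 3, column 7 = 9 (sole candidate).
row 5, column 1 = 3 (sole candidate).
row 5, column 4 = 2 (sole candidate).
row 6, column 4 = 3 (sole candidate).
row 8, column 7 = 8 (sole candidate).
row 9, column 7 = 4 (sole candidate).
row 3, column 4 = 7 (sole candidate).
row 5, column 7 = 6 (sole candidate).
row 7, column 8 = 3 (sole candidate).
row 7, column 9 = 5 (sole candidate).
row 8, column 6 = 5 (sole candidate).
row 9, column 9 = 7 (sole candidate).
row 2, column 9 = 3 (sole candidate).
row 3, column 8 = 2 (sole candidate).
row 7, column 3 = 8 (sole candidate).
row 7, column 6 = 6 (sole candidate).
row 8, column 3 = 7 (sole candidate).
row 8, column 8 = 9 (sole candidate).
row 9, column 1 = 6 (sole candidate).
row 9, column 2 = 3 (sole candidate).
row 9, column 3 = 5 (sole candidate).
row 9, column 6 = 8 (sole candidate).
row 9, column 8 = 1 (sole candidate).
row 2, column 1 = 8 (sole candidate).
row 2, column 3 = 4 (sole candidate).
row 2, column 5 = 6 (sole candidate).
row 2, column 6 = 9 (sole candidate).
row 2, column 8 = 7 (sole candidate).
row 3, column 2 = 6 (sole candidate).
row 3, column 5 = 4 (sole candidate).
row 3, column 6 = 3 (sole candidate).
row 4, column 5 = 8: row 4 has {1,2,3,5,6,9}; col 5 has {1,3,4,6,7,9}; box has {1,2,3,6,9} → only 8 remains.
row 4, column 8 = 4: row 4 has {1,2,3,5,6,8,9}; col 8 has {1,2,3,5,6,7,9}; box has {1,2,3,5,6,7,9} → only 4 remains.
row 5, column 5 = 5 (sole candidate).
row 5, column 6 = 4 (sole candidate).
row 5, column 8 = 8 (sole candidate).
row 9, column 5 = 2 (sole candidate).
row 2, column 2 = 2 (sole candidate).
row 4, column 6 = 7: row 4 has {1,2,3,4,5,6,8,9}; col 6 has {1,2,3,4,5,6,8,9}; box has {1,2,3,4,5,6,8,9} → only 7 remains.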